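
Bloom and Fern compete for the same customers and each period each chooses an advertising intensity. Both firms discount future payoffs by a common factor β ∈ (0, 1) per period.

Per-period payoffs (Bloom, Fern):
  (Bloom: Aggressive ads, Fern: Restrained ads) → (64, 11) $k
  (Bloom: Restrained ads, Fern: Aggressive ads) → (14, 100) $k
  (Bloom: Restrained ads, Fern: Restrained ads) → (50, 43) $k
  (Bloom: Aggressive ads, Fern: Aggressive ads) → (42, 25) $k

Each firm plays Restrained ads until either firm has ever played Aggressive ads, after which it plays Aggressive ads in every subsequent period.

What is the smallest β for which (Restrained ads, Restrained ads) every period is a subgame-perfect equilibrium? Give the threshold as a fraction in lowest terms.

19/25

For Bloom: deviation gain 64−50 = 14, per-period punishment loss 50−42 = 8. IC gives β ≥ 14/22 = 7/11.
For Fern: gain 57, loss 18 per period, so β ≥ 57/75 = 19/25.
The tighter constraint is Fern's, so cooperation needs β ≥ 19/25.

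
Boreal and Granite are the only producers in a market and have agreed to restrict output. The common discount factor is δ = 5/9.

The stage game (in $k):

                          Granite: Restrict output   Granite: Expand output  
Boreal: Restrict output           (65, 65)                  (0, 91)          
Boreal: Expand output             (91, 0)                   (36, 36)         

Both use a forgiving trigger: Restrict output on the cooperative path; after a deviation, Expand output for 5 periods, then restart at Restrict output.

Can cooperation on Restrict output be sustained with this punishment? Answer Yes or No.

Comparing payoff streams over the 6 periods until play realigns: cooperate → 65(1+δ+…+δ^5); deviate → 91 + 36(δ+…+δ^5).
Cooperation is sustained iff (65−36)(δ+…+δ^5) ≥ 91−65.
δ+…+δ^5 = 5/9·(1−(5/9)^5)/(1−5/9) = 1.1838, and (91−65)/(65−36) = 0.8966.
1.1838 ≥ 0.8966, so cooperation is sustainable.

Yes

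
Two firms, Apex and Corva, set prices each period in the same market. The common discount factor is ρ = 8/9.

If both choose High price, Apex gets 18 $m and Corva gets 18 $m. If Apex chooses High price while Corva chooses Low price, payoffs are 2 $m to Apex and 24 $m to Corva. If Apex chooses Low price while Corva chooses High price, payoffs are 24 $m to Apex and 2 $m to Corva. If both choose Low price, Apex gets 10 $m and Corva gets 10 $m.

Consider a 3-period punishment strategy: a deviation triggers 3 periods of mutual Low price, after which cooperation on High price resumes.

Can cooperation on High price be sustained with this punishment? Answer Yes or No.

Yes

A one-shot deviation gives 24 now, then 10 for 3 periods, then back to 18.
Gain from deviating: (24−18) today; loss: (18−10) in each of the next 3 periods.
No-deviation condition: (18−10)(ρ+…+ρ^3) ≥ 24−18, i.e. ρ+…+ρ^3 ≥ 3/4.
At ρ = 8/9: ρ+…+ρ^3 = 2.3813 ≥ 0.7500.
So cooperation is sustainable.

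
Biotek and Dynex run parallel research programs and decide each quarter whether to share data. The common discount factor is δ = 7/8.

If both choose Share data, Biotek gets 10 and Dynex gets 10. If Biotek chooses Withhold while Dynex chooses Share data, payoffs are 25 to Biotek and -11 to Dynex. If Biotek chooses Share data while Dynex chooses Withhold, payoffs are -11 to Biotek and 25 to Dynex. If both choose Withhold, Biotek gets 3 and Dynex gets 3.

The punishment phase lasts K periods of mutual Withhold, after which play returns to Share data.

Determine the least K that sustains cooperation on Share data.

3

Need Σ_{k=1}^{K} δ^k ≥ (25−10)/(10−3) = 2.1429 at δ = 7/8.
At K = 2 the sum is 1.6406 < 2.1429; at K = 3 it is 2.3105 ≥ 2.1429.
So the minimum punishment length is K = 3.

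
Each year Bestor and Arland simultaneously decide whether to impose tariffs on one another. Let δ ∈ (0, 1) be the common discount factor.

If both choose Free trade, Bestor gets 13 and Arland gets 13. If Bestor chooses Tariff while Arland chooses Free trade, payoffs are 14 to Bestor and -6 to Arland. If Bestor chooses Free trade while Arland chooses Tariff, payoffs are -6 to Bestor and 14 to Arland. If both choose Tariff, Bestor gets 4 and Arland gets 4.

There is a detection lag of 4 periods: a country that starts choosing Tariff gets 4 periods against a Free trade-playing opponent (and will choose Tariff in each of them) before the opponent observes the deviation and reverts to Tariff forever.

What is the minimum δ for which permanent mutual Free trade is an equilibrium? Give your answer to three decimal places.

A deviator earns 14 for 4 periods, then 4 forever; cooperating earns 13 forever. Multiplying the IC by (1−δ):
13 ≥ 14(1−δ^4) + 4δ^4, so 10·δ^4 ≥ 1 and δ^4 ≥ 1/10.
δ ≥ (1/10)^(1/4) ≈ 0.562.

0.562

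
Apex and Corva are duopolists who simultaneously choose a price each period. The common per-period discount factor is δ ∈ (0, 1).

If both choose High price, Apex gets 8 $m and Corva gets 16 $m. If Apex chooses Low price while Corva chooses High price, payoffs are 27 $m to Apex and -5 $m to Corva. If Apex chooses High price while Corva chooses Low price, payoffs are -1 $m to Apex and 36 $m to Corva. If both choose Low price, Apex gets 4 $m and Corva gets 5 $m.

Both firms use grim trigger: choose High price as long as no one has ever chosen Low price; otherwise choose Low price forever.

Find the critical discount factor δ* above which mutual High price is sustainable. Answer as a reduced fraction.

Apex: cooperation gives 8 each period; deviation gives 27 once then 4 forever.
  8/(1−δ) ≥ 27 + 4δ/(1−δ) ⇒ δ ≥ 19/23.
Corva: cooperation gives 16 each period; deviation gives 36 once then 5 forever.
  δ ≥ 20/31.
Both must hold, so the binding constraint is Apex's: δ ≥ 19/23.

19/23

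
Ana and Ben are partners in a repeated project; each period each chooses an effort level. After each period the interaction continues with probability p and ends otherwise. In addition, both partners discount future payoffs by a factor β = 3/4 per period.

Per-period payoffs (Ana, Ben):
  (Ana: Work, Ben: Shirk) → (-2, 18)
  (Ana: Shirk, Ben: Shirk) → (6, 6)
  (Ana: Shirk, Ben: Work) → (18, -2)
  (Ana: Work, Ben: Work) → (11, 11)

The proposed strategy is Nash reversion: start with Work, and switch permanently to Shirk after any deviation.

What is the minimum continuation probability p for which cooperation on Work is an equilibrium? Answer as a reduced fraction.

Expected continuation weight on next period's payoff is β·p = 3/4·p, which plays the role of the discount factor.
Cooperation requires 3/4·p ≥ (18−11)/(18−6) = 7/12, hence p ≥ 7/9.

7/9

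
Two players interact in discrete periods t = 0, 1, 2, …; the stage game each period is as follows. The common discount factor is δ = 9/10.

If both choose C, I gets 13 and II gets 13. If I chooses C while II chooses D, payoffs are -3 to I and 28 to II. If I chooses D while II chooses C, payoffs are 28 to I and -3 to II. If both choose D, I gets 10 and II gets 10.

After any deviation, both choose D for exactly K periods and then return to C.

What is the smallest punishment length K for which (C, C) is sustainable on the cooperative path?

8

IC: δ(1−δ^K)/(1−δ) ≥ (28−13)/(13−10) = 5.
With δ = 9/10: need 1 − δ^K ≥ 5·(1−9/10)/(9/10), i.e. δ^K ≤ 0.4444.
Since (9/10)^7 = 0.4783 and (9/10)^8 = 0.4305, the smallest such K is 8.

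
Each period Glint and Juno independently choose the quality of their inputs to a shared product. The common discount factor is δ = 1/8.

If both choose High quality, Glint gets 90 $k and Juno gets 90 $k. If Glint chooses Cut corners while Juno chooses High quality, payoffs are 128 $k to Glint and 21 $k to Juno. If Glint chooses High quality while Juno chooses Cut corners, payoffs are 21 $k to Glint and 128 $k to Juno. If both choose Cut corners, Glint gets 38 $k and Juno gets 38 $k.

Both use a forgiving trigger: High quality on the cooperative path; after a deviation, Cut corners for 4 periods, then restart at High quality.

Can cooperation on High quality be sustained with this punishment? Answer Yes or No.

No

IC: δ+…+δ^4 ≥ (128−90)/(90−38) = 19/26.
At δ = 1/8: partial sum = 0.1428 < 0.7308. Cooperation not sustainable.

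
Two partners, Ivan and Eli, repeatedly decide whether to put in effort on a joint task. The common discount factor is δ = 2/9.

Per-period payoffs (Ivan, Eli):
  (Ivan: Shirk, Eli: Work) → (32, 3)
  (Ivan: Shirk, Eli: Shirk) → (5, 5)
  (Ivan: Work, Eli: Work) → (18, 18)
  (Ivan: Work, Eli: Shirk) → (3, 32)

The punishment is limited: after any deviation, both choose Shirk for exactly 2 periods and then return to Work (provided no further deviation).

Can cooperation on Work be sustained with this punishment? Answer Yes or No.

IC: δ+…+δ^2 ≥ (32−18)/(18−5) = 14/13.
At δ = 2/9: partial sum = 0.2716 < 1.0769. Cooperation not sustainable.

No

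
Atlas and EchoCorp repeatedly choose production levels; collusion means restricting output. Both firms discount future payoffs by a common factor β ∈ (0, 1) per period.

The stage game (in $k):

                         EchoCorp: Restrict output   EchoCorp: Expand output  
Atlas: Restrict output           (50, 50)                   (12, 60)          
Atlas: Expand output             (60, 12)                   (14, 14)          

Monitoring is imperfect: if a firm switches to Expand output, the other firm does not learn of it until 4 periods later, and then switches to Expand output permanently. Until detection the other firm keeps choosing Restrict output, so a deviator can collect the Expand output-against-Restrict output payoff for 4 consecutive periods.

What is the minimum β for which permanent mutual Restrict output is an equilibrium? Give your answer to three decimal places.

0.683

A deviator earns 60 for 4 periods, then 14 forever; cooperating earns 50 forever. Multiplying the IC by (1−β):
50 ≥ 60(1−β^4) + 14β^4, so 46·β^4 ≥ 10 and β^4 ≥ 5/23.
β ≥ (5/23)^(1/4) ≈ 0.683.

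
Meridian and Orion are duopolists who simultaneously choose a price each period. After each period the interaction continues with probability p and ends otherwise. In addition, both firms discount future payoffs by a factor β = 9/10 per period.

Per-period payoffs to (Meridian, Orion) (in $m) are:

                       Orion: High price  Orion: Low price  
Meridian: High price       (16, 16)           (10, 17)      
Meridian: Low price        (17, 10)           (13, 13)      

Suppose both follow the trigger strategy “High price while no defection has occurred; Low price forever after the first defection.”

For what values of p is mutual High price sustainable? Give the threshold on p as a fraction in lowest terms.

5/18

Expected continuation weight on next period's payoff is β·p = 9/10·p, which plays the role of the discount factor.
Cooperation requires 9/10·p ≥ (17−16)/(17−13) = 1/4, hence p ≥ 5/18.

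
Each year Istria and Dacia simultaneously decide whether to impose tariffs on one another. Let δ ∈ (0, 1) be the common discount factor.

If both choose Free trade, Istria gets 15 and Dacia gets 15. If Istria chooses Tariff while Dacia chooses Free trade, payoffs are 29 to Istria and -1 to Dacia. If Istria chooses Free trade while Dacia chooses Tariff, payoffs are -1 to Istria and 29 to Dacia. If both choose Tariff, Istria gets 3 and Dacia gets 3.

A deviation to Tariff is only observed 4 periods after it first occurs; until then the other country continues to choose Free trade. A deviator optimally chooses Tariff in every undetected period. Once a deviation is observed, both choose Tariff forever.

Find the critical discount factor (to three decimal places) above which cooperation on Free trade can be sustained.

0.857

A deviator earns 29 for 4 periods, then 3 forever; cooperating earns 15 forever. Multiplying the IC by (1−δ):
15 ≥ 29(1−δ^4) + 3δ^4, so 26·δ^4 ≥ 14 and δ^4 ≥ 7/13.
δ ≥ (7/13)^(1/4) ≈ 0.857.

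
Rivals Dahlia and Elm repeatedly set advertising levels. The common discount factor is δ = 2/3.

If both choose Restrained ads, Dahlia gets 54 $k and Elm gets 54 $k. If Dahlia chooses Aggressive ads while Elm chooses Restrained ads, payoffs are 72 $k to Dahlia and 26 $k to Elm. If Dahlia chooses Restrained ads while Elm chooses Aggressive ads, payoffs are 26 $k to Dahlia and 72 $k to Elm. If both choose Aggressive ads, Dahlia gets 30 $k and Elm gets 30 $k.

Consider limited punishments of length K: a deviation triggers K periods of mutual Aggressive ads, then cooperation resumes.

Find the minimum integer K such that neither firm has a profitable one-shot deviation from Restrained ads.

2

No profitable deviation requires (54−30)(δ+…+δ^K) ≥ 72−54, i.e. δ+…+δ^K ≥ 3/4 ≈ 0.7500.
With δ = 2/3, the partial sums are K=1: 0.6667, K=2: 1.1111.
K = 2 is the first length at which the sum reaches 0.7500.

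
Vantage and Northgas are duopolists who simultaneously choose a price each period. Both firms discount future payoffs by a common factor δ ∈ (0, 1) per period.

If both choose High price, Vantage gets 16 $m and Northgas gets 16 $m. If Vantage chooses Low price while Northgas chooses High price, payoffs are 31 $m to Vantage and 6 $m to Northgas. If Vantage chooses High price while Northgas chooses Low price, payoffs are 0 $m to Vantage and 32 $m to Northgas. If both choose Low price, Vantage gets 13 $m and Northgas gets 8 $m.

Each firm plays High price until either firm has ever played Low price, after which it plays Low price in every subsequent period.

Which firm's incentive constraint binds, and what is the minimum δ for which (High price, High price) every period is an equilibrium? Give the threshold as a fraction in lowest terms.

Vantage; δ ≥ 5/6

For Vantage: deviation gain 31−16 = 15, per-period punishment loss 16−13 = 3. IC gives δ ≥ 15/18 = 5/6.
For Northgas: gain 16, loss 8 per period, so δ ≥ 16/24 = 2/3.
The tighter constraint is Vantage's, so cooperation needs δ ≥ 5/6.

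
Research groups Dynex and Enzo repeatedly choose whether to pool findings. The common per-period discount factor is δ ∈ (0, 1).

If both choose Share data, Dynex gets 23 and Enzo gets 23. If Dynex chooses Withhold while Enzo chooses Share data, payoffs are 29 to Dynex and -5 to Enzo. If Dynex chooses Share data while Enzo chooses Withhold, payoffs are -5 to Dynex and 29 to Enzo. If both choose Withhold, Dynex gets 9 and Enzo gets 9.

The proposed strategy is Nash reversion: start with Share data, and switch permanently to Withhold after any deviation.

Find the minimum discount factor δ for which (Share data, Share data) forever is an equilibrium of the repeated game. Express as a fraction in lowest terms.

3/10

Under grim trigger the critical discount factor is (T−C)/(T−P) with T = 29, C = 23, P = 9.
δ* = (29−23)/(29−9) = 6/20 = 3/10.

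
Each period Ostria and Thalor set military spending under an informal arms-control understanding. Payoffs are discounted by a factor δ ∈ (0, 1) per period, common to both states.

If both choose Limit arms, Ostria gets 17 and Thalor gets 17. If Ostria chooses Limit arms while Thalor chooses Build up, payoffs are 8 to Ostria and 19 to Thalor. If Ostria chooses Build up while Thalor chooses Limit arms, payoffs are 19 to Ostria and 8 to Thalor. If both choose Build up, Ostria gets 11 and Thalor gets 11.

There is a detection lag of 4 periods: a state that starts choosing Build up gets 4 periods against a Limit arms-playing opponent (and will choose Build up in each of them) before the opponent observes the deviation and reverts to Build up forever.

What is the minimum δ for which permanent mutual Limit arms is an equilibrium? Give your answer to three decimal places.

Deviating for the 4 undetected periods gains 19−17 = 2 per period over cooperation, then loses 17−11 = 6 per period forever once punishment starts.
Gain: 2(1 + δ + … + δ^3); loss: 6·δ^4/(1−δ).
No profitable deviation ⇔ 2(1−δ^4) ≤ 6·δ^4, i.e. δ^4 ≥ 2/(2+6) = 1/4.
Hence δ ≥ (1/4)^(1/4) ≈ 0.707.

0.707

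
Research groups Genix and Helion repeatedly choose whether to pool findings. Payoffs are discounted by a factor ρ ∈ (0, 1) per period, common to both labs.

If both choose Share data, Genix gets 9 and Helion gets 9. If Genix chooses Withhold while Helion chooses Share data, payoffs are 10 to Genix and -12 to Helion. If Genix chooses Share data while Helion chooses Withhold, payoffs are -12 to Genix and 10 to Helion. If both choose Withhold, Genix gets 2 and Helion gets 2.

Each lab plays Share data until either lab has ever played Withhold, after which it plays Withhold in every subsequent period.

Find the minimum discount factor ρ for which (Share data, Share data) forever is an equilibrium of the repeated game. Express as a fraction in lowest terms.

1/8

One-period gain from deviating is 10 − 9 = 1. The loss is 9 − 2 = 7 in every subsequent period, with present value 7·ρ/(1−ρ).
Deviation is unprofitable when 7·ρ/(1−ρ) ≥ 1, i.e. ρ/(1−ρ) ≥ 1/7.
Equivalently ρ ≥ 1/(1+7) = 1/8.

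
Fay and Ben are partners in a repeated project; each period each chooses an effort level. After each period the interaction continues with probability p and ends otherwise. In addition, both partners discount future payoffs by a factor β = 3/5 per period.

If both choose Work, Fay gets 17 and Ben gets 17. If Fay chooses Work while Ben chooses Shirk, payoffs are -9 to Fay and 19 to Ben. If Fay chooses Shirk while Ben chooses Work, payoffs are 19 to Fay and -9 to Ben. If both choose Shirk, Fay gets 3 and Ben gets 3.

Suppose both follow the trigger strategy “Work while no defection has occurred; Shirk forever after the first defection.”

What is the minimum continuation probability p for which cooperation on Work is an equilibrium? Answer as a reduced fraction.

Expected continuation weight on next period's payoff is β·p = 3/5·p, which plays the role of the discount factor.
Cooperation requires 3/5·p ≥ (19−17)/(19−3) = 1/8, hence p ≥ 5/24.

5/24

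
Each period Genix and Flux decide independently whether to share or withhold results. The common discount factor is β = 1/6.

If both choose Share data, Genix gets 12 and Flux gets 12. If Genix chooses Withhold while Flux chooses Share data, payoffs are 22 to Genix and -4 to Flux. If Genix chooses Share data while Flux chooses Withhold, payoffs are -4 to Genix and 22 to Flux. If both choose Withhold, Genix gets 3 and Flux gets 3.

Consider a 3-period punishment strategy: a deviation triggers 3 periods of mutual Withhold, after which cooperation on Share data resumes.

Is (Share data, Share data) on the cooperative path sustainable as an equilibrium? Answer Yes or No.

Comparing payoff streams over the 4 periods until play realigns: cooperate → 12(1+β+…+β^3); deviate → 22 + 3(β+…+β^3).
Cooperation is sustained iff (12−3)(β+…+β^3) ≥ 22−12.
β+…+β^3 = 1/6·(1−(1/6)^3)/(1−1/6) = 0.1991, and (22−12)/(12−3) = 1.1111.
0.1991 < 1.1111, so cooperation is not sustainable.

No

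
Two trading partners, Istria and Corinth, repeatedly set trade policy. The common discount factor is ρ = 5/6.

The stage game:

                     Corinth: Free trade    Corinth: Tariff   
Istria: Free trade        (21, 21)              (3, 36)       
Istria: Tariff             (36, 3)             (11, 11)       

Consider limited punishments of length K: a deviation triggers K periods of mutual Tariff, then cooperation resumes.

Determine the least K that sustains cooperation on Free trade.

2

IC: ρ(1−ρ^K)/(1−ρ) ≥ (36−21)/(21−11) = 3/2.
With ρ = 5/6: need 1 − ρ^K ≥ 3/2·(1−5/6)/(5/6), i.e. ρ^K ≤ 0.7000.
Since (5/6)^1 = 0.8333 and (5/6)^2 = 0.6944, the smallest such K is 2.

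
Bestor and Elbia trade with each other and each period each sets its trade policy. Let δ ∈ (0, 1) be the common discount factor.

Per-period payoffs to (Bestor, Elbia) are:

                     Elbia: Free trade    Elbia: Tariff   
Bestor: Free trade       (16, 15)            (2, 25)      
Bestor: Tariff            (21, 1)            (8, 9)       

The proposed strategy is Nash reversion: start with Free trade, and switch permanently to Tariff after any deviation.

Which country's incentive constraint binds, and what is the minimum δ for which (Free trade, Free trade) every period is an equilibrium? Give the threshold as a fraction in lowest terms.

Elbia; δ ≥ 5/8

Bestor: cooperation gives 16 each period; deviation gives 21 once then 8 forever.
  16/(1−δ) ≥ 21 + 8δ/(1−δ) ⇒ δ ≥ 5/13.
Elbia: cooperation gives 15 each period; deviation gives 25 once then 9 forever.
  δ ≥ 10/16 = 5/8.
Both must hold, so the binding constraint is Elbia's: δ ≥ 5/8.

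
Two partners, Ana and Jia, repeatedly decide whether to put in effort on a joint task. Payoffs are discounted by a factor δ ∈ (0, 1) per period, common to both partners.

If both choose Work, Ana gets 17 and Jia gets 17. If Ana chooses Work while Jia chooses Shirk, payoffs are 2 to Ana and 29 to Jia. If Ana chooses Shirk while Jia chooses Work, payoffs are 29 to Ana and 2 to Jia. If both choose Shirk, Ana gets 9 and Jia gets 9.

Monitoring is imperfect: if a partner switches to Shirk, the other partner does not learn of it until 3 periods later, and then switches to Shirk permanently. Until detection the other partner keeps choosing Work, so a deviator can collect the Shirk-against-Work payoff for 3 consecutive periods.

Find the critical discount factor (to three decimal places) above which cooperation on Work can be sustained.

A deviator earns 29 for 3 periods, then 9 forever; cooperating earns 17 forever. Multiplying the IC by (1−δ):
17 ≥ 29(1−δ^3) + 9δ^3, so 20·δ^3 ≥ 12 and δ^3 ≥ 3/5.
δ ≥ (3/5)^(1/3) ≈ 0.843.

0.843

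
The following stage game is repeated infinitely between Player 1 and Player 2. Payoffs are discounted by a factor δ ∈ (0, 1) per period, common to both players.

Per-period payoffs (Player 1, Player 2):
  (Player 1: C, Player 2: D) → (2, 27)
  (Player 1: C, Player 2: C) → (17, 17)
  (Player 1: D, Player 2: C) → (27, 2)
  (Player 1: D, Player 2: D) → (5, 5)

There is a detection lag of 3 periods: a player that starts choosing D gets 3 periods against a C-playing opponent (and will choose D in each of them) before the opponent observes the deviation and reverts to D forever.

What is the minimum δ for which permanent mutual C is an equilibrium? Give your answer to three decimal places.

0.769

Deviating for the 3 undetected periods gains 27−17 = 10 per period over cooperation, then loses 17−5 = 12 per period forever once punishment starts.
Gain: 10(1 + δ + … + δ^2); loss: 12·δ^3/(1−δ).
No profitable deviation ⇔ 10(1−δ^3) ≤ 12·δ^3, i.e. δ^3 ≥ 10/(10+12) = 5/11.
Hence δ ≥ (5/11)^(1/3) ≈ 0.769.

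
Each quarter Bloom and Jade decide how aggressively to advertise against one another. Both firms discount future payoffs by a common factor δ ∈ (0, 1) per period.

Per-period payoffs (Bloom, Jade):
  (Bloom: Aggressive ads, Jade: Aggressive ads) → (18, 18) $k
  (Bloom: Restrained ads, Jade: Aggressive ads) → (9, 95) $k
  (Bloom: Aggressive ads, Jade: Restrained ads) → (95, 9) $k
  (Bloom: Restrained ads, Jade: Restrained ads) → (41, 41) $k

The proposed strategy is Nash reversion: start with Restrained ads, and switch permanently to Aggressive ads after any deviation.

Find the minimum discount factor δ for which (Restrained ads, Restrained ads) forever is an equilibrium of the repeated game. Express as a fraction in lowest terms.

54/77

41/(1−δ) ≥ 95 + 18δ/(1−δ)
41 ≥ 95 − 77δ
δ ≥ 54/77.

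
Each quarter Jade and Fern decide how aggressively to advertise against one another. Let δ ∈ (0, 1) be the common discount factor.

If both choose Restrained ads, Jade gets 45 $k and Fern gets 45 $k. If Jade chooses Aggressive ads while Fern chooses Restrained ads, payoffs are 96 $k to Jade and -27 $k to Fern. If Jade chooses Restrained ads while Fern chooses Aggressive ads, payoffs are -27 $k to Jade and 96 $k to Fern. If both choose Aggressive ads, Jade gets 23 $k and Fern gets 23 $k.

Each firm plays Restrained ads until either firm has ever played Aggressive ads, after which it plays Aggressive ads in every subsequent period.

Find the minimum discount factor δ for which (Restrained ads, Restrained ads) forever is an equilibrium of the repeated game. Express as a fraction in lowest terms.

51/73

45/(1−δ) ≥ 96 + 23δ/(1−δ)
45 ≥ 96 − 73δ
δ ≥ 51/73.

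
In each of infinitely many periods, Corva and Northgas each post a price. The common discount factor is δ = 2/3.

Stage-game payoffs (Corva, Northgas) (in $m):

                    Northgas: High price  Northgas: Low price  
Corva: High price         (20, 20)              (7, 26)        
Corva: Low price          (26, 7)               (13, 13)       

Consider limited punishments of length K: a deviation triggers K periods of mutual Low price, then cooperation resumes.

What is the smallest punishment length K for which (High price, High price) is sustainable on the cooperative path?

2

No profitable deviation requires (20−13)(δ+…+δ^K) ≥ 26−20, i.e. δ+…+δ^K ≥ 6/7 ≈ 0.8571.
With δ = 2/3, the partial sums are K=1: 0.6667, K=2: 1.1111.
K = 2 is the first length at which the sum reaches 0.8571.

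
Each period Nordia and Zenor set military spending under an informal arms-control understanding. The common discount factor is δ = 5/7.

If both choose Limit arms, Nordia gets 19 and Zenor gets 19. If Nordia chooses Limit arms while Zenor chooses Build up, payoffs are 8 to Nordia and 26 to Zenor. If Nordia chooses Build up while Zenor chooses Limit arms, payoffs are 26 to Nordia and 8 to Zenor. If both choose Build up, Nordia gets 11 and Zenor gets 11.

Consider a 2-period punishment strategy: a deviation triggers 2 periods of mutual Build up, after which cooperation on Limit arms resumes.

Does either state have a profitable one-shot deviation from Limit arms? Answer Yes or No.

No

Comparing payoff streams over the 3 periods until play realigns: cooperate → 19(1+δ+…+δ^2); deviate → 26 + 11(δ+…+δ^2).
Cooperation is sustained iff (19−11)(δ+…+δ^2) ≥ 26−19.
δ+…+δ^2 = 5/7·(1−(5/7)^2)/(1−5/7) = 1.2245, and (26−19)/(19−11) = 0.8750.
1.2245 ≥ 0.8750, so cooperation is sustainable.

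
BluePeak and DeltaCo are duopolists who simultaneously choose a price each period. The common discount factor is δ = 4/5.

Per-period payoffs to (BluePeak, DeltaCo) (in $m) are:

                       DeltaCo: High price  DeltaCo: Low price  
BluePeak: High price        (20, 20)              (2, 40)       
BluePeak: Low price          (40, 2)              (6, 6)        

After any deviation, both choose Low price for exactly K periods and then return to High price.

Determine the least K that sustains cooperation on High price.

Need Σ_{k=1}^{K} δ^k ≥ (40−20)/(20−6) = 1.4286 at δ = 4/5.
At K = 1 the sum is 0.8000 < 1.4286; at K = 2 it is 1.4400 ≥ 1.4286.
So the minimum punishment length is K = 2.

2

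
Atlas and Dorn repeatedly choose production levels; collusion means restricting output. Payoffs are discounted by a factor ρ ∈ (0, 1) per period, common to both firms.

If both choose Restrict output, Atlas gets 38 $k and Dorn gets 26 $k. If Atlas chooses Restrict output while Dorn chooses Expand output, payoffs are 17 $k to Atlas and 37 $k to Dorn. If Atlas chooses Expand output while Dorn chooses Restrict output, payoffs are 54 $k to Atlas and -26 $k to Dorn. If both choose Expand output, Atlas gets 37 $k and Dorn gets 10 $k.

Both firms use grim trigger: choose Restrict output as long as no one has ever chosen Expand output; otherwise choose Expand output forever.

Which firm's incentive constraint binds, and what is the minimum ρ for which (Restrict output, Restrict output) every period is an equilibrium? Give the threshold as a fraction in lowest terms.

Atlas's threshold: (54−38)/(54−37) = 16/17.
Dorn's threshold: (37−26)/(37−10) = 11/27.
16/17 > 11/27, so Atlas binds and ρ* = 16/17.

Atlas; ρ ≥ 16/17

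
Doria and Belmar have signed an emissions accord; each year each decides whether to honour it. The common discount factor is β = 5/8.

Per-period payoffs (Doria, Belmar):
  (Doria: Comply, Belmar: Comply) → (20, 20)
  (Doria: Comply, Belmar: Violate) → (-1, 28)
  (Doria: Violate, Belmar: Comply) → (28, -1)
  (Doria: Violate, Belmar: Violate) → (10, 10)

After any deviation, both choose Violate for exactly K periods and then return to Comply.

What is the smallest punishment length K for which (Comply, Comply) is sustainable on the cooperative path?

2

Need Σ_{k=1}^{K} β^k ≥ (28−20)/(20−10) = 0.8000 at β = 5/8.
At K = 1 the sum is 0.6250 < 0.8000; at K = 2 it is 1.0156 ≥ 0.8000.
So the minimum punishment length is K = 2.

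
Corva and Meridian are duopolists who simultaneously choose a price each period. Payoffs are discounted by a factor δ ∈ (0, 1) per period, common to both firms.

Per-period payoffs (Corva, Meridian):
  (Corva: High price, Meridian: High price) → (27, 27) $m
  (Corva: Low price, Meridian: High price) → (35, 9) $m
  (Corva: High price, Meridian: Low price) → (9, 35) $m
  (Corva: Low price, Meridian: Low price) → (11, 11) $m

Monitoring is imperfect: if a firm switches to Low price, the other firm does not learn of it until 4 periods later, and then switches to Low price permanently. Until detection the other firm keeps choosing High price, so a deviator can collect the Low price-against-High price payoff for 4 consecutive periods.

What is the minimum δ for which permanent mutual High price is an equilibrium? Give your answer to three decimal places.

0.760

Deviating for the 4 undetected periods gains 35−27 = 8 per period over cooperation, then loses 27−11 = 16 per period forever once punishment starts.
Gain: 8(1 + δ + … + δ^3); loss: 16·δ^4/(1−δ).
No profitable deviation ⇔ 8(1−δ^4) ≤ 16·δ^4, i.e. δ^4 ≥ 8/(8+16) = 1/3.
Hence δ ≥ (1/3)^(1/4) ≈ 0.760.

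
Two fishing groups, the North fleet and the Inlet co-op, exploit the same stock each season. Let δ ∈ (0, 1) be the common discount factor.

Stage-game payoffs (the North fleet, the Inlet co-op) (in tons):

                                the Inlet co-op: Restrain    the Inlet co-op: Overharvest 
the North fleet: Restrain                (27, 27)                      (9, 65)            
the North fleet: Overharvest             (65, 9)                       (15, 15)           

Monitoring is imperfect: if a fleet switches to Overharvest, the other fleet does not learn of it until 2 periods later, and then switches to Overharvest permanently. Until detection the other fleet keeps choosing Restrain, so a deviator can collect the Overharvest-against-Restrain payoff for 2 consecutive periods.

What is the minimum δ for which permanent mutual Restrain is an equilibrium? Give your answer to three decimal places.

The best deviation is to choose Overharvest for all 2 undetected periods, earning 65 each, then 15 forever once detected.
Deviation value: 65(1−δ^2)/(1−δ) + 15δ^2/(1−δ); cooperation value: 27/(1−δ).
IC: 27 ≥ 65(1−δ^2) + 15δ^2 = 65 − 50δ^2.
So δ^2 ≥ 38/50 = 19/25, giving δ ≥ (19/25)^(1/2) ≈ 0.872.

0.872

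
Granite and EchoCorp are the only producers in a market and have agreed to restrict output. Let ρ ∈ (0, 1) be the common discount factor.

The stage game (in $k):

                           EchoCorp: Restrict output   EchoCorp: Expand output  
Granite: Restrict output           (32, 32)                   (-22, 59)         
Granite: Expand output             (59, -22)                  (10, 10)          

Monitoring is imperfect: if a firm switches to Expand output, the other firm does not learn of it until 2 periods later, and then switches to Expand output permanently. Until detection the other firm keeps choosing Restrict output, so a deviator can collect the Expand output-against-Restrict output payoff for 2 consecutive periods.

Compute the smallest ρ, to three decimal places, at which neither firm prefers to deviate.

A deviator earns 59 for 2 periods, then 10 forever; cooperating earns 32 forever. Multiplying the IC by (1−ρ):
32 ≥ 59(1−ρ^2) + 10ρ^2, so 49·ρ^2 ≥ 27 and ρ^2 ≥ 27/49.
ρ ≥ (27/49)^(1/2) ≈ 0.742.

0.742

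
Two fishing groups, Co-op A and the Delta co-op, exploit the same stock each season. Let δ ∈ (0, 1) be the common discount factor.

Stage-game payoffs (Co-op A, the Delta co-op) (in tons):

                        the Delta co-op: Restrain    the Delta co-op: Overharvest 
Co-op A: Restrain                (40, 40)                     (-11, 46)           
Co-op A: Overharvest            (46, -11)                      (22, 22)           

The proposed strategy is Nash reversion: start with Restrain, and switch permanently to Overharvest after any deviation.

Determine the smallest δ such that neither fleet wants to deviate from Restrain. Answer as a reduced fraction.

Under grim trigger the critical discount factor is (T−C)/(T−P) with T = 46, C = 40, P = 22.
δ* = (46−40)/(46−22) = 6/24 = 1/4.

1/4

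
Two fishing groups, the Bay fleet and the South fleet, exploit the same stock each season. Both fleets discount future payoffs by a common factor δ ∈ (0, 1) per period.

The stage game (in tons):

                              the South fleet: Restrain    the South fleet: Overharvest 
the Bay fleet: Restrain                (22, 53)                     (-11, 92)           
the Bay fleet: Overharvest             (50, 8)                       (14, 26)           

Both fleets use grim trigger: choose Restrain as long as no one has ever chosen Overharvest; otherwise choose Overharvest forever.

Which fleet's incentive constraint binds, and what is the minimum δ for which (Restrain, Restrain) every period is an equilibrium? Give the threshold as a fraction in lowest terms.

the Bay fleet: cooperation gives 22 each period; deviation gives 50 once then 14 forever.
  22/(1−δ) ≥ 50 + 14δ/(1−δ) ⇒ δ ≥ 28/36 = 7/9.
the South fleet: cooperation gives 53 each period; deviation gives 92 once then 26 forever.
  δ ≥ 39/66 = 13/22.
Both must hold, so the binding constraint is the Bay fleet's: δ ≥ 7/9.

the Bay fleet; δ ≥ 7/9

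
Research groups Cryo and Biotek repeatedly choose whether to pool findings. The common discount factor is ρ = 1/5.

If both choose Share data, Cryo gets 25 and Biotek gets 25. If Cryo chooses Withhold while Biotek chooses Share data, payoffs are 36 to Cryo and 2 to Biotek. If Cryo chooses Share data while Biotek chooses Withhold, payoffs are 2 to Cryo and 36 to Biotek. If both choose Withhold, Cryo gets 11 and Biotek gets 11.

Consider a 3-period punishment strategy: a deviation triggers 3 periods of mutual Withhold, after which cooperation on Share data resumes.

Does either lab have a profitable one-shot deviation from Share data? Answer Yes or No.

IC: ρ+…+ρ^3 ≥ (36−25)/(25−11) = 11/14.
At ρ = 1/5: partial sum = 0.2480 < 0.7857. Cooperation not sustainable.

Yes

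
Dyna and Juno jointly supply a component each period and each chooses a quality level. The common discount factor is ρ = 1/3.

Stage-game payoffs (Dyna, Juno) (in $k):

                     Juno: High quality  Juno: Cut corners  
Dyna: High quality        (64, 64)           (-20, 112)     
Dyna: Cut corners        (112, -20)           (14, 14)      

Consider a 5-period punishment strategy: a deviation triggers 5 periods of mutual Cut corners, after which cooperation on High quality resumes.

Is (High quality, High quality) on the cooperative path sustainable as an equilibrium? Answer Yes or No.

IC: ρ+…+ρ^5 ≥ (112−64)/(64−14) = 24/25.
At ρ = 1/3: partial sum = 0.4979 < 0.9600. Cooperation not sustainable.

No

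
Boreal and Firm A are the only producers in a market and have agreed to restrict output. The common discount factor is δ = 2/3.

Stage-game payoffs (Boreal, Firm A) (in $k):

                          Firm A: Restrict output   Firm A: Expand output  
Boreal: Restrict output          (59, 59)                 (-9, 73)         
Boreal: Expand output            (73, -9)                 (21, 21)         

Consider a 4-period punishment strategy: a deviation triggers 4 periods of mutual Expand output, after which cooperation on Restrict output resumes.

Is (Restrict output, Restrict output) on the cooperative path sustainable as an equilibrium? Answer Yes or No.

Yes

A one-shot deviation gives 73 now, then 21 for 4 periods, then back to 59.
Gain from deviating: (73−59) today; loss: (59−21) in each of the next 4 periods.
No-deviation condition: (59−21)(δ+…+δ^4) ≥ 73−59, i.e. δ+…+δ^4 ≥ 7/19.
At δ = 2/3: δ+…+δ^4 = 1.6049 ≥ 0.3684.
So cooperation is sustainable.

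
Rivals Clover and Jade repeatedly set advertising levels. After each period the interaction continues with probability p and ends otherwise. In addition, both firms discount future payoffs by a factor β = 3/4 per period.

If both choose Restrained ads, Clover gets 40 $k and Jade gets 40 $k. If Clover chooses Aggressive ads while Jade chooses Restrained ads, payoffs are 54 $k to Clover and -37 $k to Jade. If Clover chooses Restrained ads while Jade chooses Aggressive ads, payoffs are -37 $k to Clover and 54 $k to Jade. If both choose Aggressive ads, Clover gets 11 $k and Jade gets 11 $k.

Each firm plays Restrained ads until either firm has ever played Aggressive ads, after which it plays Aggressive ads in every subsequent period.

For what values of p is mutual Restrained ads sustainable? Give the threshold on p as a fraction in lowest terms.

Expected continuation weight on next period's payoff is β·p = 3/4·p, which plays the role of the discount factor.
Cooperation requires 3/4·p ≥ (54−40)/(54−11) = 14/43, hence p ≥ 56/129.

56/129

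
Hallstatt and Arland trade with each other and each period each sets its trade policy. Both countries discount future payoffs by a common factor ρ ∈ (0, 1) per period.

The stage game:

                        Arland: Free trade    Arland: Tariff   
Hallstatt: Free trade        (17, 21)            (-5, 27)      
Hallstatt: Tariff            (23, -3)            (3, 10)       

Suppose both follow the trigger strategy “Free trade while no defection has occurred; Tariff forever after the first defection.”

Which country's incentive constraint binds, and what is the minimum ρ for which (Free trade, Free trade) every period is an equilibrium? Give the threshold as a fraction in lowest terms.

For Hallstatt: deviation gain 23−17 = 6, per-period punishment loss 17−3 = 14. IC gives ρ ≥ 6/20 = 3/10.
For Arland: gain 6, loss 11 per period, so ρ ≥ 6/17.
The tighter constraint is Arland's, so cooperation needs ρ ≥ 6/17.

Arland; ρ ≥ 6/17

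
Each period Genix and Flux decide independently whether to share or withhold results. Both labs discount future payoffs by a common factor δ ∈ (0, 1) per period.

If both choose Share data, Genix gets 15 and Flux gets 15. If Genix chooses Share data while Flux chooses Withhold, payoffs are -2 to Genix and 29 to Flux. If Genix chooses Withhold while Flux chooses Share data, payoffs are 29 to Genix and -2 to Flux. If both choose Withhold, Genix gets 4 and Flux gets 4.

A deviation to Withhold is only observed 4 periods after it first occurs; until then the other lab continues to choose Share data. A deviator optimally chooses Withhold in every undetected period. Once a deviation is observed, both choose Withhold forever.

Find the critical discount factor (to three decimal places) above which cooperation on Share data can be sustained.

Deviating for the 4 undetected periods gains 29−15 = 14 per period over cooperation, then loses 15−4 = 11 per period forever once punishment starts.
Gain: 14(1 + δ + … + δ^3); loss: 11·δ^4/(1−δ).
No profitable deviation ⇔ 14(1−δ^4) ≤ 11·δ^4, i.e. δ^4 ≥ 14/(14+11) = 14/25.
Hence δ ≥ (14/25)^(1/4) ≈ 0.865.

0.865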